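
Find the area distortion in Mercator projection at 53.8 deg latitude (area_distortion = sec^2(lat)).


area_distortion = 1/cos^2(53.8) = 2.867

2.867


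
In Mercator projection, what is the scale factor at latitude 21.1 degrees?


SF = 1 / cos(21.1) = 1 / 0.932954 = 1.072

1.072


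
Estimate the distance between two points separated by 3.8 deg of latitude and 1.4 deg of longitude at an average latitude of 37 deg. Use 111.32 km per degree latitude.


dlat_km = 3.8 * 111.32 = 423.016
dlon_km = 1.4 * 111.32 * cos(37) ≈ 124.466
dist = sqrt(423.016^2 + 124.466^2) ≈ 440.9 km

440.9 km


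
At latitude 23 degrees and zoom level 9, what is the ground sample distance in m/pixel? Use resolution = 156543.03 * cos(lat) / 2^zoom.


res = 156543.03 * cos(23) / 2^9 = 156543.03 * 0.92050485 / 512 = 281.44 m/pixel

281.44 m/pixel


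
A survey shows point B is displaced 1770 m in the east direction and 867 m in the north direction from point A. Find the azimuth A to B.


az = atan2(1770, 867) = 63.9 deg
adjusted to 0-360: 63.9 degrees

63.9 degrees


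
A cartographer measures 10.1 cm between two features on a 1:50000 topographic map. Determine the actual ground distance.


ground = 10.1 cm * 50000 / 100 = 5050.0 m = 5.05 km

5.05 km


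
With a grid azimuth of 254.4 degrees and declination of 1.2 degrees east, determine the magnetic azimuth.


magnetic azimuth = grid azimuth - declination (east +ve)
mag_az = 254.4 - 1.2 = 253.2 degrees

253.2 degrees


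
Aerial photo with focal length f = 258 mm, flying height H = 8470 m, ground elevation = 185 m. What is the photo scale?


scale = f / (H - h) = 258 mm / 8285 m = 258 / 8285000 = 1:32112

1:32112


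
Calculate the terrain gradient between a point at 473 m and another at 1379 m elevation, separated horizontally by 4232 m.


gradient = (1379 - 473) / 4232 = 906 / 4232 = 0.2141

0.2141


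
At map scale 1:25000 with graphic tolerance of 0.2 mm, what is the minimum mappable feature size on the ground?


ground = 0.2 mm * 25000 / 1000 = 5.0 m

5.0 m


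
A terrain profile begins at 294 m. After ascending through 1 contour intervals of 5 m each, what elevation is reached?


elevation = 294 + 1 * 5 = 299 m

299 m


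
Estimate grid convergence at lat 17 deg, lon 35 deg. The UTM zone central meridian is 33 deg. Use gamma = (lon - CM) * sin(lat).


gamma = (35 - 33) * sin(17) = 2 * 0.292372 = 0.585 degrees

0.585 degrees


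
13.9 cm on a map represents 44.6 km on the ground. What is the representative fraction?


ground = 44.6 km = 4460000 cm; RF denominator = ground / map = 4460000 / 13.9 ≈ 320863; RF = 1:320863

1:320863


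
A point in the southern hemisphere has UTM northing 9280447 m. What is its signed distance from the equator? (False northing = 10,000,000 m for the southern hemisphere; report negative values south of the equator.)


For southern: actual = 9280447 - 10000000 = -719553 m

-719553 m


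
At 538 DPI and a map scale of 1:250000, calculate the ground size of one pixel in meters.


pixel_cm = 2.54 / 538 ≈ 0.004721 cm
ground = pixel_cm * 250000 / 100 = 2.54 * 250000 / (538 * 100) = 635000 / 53800 ≈ 11.8 m

11.8 m


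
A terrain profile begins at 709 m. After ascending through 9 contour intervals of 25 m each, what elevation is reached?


elevation = 709 + 9 * 25 = 934 m

934 m


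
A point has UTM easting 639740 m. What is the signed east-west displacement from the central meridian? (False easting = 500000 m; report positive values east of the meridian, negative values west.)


displacement = 639740 - 500000 = 139740 m

139740 m


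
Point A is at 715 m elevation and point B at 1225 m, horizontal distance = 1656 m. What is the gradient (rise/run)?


gradient = (1225 - 715) / 1656 = 510 / 1656 = 0.308

0.308


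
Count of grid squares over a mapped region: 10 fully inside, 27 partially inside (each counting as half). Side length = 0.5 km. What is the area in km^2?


effective squares = 10 + 27 * 0.5 = 23.5
area = 23.5 * 0.25 = 5.875 km^2

5.875 km^2


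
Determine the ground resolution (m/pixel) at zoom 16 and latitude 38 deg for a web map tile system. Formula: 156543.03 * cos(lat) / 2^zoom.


res = 156543.03 * cos(38) / 2^16 = 156543.03 * 0.78801075 / 65536 = 1.88 m/pixel

1.88 m/pixel


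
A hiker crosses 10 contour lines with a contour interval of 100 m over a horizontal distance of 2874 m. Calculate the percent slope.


elevation change = 10 * 100 = 1000 m
slope = 1000 / 2874 * 100 = 34.8%

34.8%


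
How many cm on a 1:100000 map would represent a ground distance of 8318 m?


map_cm = 8318 * 100 / 100000 = 8.318 cm ≈ 8.32 cm

8.32 cm


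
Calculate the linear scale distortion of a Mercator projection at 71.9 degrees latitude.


SF = 1 / cos(71.9) = 1 / 0.310676 = 3.219

3.219


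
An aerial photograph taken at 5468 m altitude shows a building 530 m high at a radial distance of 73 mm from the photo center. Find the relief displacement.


d = h * r / H = 530 * 73 / 5468 = 7.08 mm

7.08 mm


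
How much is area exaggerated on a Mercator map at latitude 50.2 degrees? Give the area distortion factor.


area_distortion = 1/cos^2(50.2) = 2.441

2.441


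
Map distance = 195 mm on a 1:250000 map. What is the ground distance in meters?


ground = 195 mm * 250000 / 1000 = 48750.0 m

48750.0 m


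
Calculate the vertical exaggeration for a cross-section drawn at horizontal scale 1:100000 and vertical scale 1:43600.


VE = horizontal_scale / vertical_scale = 100000 / 43600 ≈ 2.3

2.3x


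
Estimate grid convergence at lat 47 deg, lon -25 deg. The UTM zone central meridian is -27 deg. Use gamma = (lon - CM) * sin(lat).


gamma = (-25 - -27) * sin(47) = 2 * 0.731354 = 1.463 degrees

1.463 degrees


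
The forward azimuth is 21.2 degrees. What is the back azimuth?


back azimuth = (21.2 + 180) mod 360 = 201.2 degrees

201.2 degrees


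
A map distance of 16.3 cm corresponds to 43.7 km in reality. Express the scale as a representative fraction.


ground = 43.7 km = 4370000 cm; RF denominator = ground / map = 4370000 / 16.3 ≈ 268098; RF = 1:268098

1:268098


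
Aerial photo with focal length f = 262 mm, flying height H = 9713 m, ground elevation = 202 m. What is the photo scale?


scale = f / (H - h) = 262 mm / 9511 m = 262 / 9511000 = 1:36302

1:36302


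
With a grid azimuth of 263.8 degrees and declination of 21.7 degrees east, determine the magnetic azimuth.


magnetic azimuth = grid azimuth - declination (east +ve)
mag_az = 263.8 - 21.7 = 242.1 degrees

242.1 degrees


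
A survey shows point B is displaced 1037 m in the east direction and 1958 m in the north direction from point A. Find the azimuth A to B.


az = atan2(1037, 1958) = 27.9 deg
adjusted to 0-360: 27.9 degrees

27.9 degrees


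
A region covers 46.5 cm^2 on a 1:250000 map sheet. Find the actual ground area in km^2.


ground_area = 46.5 * (250000/100)^2 = 290625000.0 m^2 = 290.625 km^2

290.625 km^2


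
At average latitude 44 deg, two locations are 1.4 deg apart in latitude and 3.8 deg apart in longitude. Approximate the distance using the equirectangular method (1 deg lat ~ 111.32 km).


dlat_km = 1.4 * 111.32 = 155.848
dlon_km = 3.8 * 111.32 * cos(44) ≈ 304.292
dist = sqrt(155.848^2 + 304.292^2) ≈ 341.9 km

341.9 km


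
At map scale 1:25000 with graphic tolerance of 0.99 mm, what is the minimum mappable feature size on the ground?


ground = 0.99 mm * 25000 / 1000 = 24.75 m

24.75 m


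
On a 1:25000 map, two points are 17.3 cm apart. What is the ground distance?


ground = 17.3 cm * 25000 / 100 = 4325.0 m = 4.325 km

4.325 km


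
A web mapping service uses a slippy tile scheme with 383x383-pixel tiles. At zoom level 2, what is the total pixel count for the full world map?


tiles per axis = 2^2 = 4
total tiles = 4^2 = 16
pixels per axis = 4 * 383 = 1532
total pixels = 1532^2 = 2347024

2347024 pixels


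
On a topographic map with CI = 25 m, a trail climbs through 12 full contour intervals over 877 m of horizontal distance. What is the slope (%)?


elevation change = 12 * 25 = 300 m
slope = 300 / 877 * 100 = 34.2%

34.2%


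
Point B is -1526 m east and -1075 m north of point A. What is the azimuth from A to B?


az = atan2(-1526, -1075) = -125.2 deg
adjusted to 0-360: 234.8 degrees

234.8 degrees


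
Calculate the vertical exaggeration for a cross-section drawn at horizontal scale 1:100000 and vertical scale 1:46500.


VE = horizontal_scale / vertical_scale = 100000 / 46500 ≈ 2.2

2.2x


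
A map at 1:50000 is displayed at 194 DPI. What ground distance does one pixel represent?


pixel_cm = 2.54 / 194 ≈ 0.013093 cm
ground = pixel_cm * 50000 / 100 = 2.54 * 50000 / (194 * 100) = 127000 / 19400 ≈ 6.55 m

6.55 m


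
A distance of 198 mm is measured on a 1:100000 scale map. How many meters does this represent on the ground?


ground = 198 mm * 100000 / 1000 = 19800.0 m

19800.0 m


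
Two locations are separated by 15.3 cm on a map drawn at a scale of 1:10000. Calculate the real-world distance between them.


ground = 15.3 cm * 10000 / 100 = 1530.0 m = 1.53 km

1.53 km


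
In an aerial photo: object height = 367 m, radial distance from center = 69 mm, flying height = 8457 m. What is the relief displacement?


d = h * r / H = 367 * 69 / 8457 = 2.99 mm

2.99 mm


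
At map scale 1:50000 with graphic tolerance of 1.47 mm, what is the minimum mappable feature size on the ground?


ground = 1.47 mm * 50000 / 1000 = 73.5 m

73.5 m


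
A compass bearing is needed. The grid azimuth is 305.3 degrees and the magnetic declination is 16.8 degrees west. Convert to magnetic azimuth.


magnetic azimuth = grid azimuth - declination (east +ve)
mag_az = 305.3 - -16.8 = 322.1 degrees

322.1 degrees


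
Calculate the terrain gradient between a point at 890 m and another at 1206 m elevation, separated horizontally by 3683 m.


gradient = (1206 - 890) / 3683 = 316 / 3683 = 0.0858

0.0858


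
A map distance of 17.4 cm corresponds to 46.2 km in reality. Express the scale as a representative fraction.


ground = 46.2 km = 4620000 cm; RF denominator = ground / map = 4620000 / 17.4 ≈ 265517; RF = 1:265517

1:265517


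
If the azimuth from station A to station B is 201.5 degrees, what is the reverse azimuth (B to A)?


back azimuth = (201.5 + 180) mod 360 = 21.5 degrees

21.5 degrees


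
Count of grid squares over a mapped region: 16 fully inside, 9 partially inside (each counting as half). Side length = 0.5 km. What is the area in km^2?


effective squares = 16 + 9 * 0.5 = 20.5
area = 20.5 * 0.25 = 5.125 km^2

5.125 km^2


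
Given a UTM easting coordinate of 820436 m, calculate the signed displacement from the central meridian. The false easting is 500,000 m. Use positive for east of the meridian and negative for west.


displacement = 820436 - 500000 = 320436 m

320436 m


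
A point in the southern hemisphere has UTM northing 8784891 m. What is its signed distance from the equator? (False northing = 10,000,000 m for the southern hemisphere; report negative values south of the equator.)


For southern: actual = 8784891 - 10000000 = -1215109 m

-1215109 m


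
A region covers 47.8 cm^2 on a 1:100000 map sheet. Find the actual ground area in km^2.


ground_area = 47.8 * (100000/100)^2 = 47800000.0 m^2 = 47.8 km^2

47.8 km^2


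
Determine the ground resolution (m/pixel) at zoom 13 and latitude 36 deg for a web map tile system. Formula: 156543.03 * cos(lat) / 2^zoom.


res = 156543.03 * cos(36) / 2^13 = 156543.03 * 0.80901699 / 8192 = 15.46 m/pixel

15.46 m/pixel


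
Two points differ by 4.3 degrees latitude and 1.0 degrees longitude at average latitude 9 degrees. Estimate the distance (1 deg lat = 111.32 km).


dlat_km = 4.3 * 111.32 = 478.676
dlon_km = 1.0 * 111.32 * cos(9) ≈ 109.949
dist = sqrt(478.676^2 + 109.949^2) ≈ 491.1 km

491.1 km


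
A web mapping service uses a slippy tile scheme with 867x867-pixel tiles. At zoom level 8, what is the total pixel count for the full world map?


tiles per axis = 2^8 = 256
total tiles = 256^2 = 65536
pixels per axis = 256 * 867 = 221952
total pixels = 221952^2 = 49262690304

49262690304 pixels


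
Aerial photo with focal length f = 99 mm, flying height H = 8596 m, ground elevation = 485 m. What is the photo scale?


scale = f / (H - h) = 99 mm / 8111 m = 99 / 8111000 = 1:81929

1:81929


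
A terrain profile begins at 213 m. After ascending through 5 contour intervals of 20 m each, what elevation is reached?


elevation = 213 + 5 * 20 = 313 m

313 m


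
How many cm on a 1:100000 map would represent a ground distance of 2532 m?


map_cm = 2532 * 100 / 100000 = 2.532 cm ≈ 2.53 cm

2.53 cm


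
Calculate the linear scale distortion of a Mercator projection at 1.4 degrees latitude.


SF = 1 / cos(1.4) = 1 / 0.999701 = 1.0

1.0


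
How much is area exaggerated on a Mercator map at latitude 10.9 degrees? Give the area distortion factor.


area_distortion = 1/cos^2(10.9) = 1.037

1.037


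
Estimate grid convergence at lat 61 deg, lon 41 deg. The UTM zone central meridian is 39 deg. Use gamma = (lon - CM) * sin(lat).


gamma = (41 - 39) * sin(61) = 2 * 0.87462 = 1.749 degrees

1.749 degrees


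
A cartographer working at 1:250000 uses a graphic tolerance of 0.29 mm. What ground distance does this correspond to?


ground = 0.29 mm * 250000 / 1000 = 72.5 m

72.5 m


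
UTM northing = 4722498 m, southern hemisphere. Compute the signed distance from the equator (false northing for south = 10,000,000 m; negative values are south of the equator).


For southern: actual = 4722498 - 10000000 = -5277502 m

-5277502 m


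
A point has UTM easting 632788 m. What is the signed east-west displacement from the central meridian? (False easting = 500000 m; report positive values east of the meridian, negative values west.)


displacement = 632788 - 500000 = 132788 m

132788 m


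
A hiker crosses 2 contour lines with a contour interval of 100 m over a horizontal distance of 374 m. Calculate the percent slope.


elevation change = 2 * 100 = 200 m
slope = 200 / 374 * 100 = 53.5%

53.5%


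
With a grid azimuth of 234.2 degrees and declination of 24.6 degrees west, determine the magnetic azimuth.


magnetic azimuth = grid azimuth - declination (east +ve)
mag_az = 234.2 - -24.6 = 258.8 degrees

258.8 degrees


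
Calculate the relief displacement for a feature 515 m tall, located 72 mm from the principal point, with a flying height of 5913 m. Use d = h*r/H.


d = h * r / H = 515 * 72 / 5913 = 6.27 mm

6.27 mm


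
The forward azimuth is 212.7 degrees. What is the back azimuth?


back azimuth = (212.7 + 180) mod 360 = 32.7 degrees

32.7 degrees


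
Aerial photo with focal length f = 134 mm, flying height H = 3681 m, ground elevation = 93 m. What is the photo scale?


scale = f / (H - h) = 134 mm / 3588 m = 134 / 3588000 = 1:26776

1:26776


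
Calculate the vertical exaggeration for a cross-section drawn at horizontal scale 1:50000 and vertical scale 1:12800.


VE = horizontal_scale / vertical_scale = 50000 / 12800 = 3.90625 ≈ 3.9

3.9x


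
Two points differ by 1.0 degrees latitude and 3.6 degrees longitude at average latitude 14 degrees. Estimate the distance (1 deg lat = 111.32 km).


dlat_km = 1.0 * 111.32 = 111.32
dlon_km = 3.6 * 111.32 * cos(14) ≈ 388.848
dist = sqrt(111.32^2 + 388.848^2) ≈ 404.5 km

404.5 km


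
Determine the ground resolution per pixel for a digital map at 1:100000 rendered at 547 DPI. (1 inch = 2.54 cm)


pixel_cm = 2.54 / 547 ≈ 0.004644 cm
ground = pixel_cm * 100000 / 100 = 2.54 * 100000 / (547 * 100) = 254000 / 54700 ≈ 4.64 m

4.64 m


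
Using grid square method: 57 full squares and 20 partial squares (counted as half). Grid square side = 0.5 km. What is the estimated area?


effective squares = 57 + 20 * 0.5 = 67.0
area = 67.0 * 0.25 = 16.75 km^2

16.75 km^2


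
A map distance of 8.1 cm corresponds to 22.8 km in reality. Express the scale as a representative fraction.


ground = 22.8 km = 2280000 cm; RF denominator = ground / map = 2280000 / 8.1 ≈ 281481; RF = 1:281481

1:281481


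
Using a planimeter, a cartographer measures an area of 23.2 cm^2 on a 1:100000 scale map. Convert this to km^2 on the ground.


ground_area = 23.2 * (100000/100)^2 = 23200000.0 m^2 = 23.2 km^2

23.2 km^2


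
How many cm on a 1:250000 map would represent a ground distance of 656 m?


map_cm = 656 * 100 / 250000 = 0.2624 cm ≈ 0.26 cm

0.26 cm


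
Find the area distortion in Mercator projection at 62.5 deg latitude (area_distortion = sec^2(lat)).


area_distortion = 1/cos^2(62.5) = 4.69

4.69


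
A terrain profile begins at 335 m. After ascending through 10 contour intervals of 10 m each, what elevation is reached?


elevation = 335 + 10 * 10 = 435 m

435 m


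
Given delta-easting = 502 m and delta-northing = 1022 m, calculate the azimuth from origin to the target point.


az = atan2(502, 1022) = 26.2 deg
adjusted to 0-360: 26.2 degrees

26.2 degrees


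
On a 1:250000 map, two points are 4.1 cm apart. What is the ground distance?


ground = 4.1 cm * 250000 / 100 = 10250.0 m = 10.25 km

10.25 km


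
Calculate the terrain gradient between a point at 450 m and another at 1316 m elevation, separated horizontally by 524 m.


gradient = (1316 - 450) / 524 = 866 / 524 = 1.6527

1.6527


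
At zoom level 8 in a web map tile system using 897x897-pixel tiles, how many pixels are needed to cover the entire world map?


tiles per axis = 2^8 = 256
total tiles = 256^2 = 65536
pixels per axis = 256 * 897 = 229632
total pixels = 229632^2 = 52730855424

52730855424 pixels


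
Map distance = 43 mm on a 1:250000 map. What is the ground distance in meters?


ground = 43 mm * 250000 / 1000 = 10750.0 m

10750.0 m


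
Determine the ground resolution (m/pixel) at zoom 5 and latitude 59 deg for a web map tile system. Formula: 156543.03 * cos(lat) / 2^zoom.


res = 156543.03 * cos(59) / 2^5 = 156543.03 * 0.51503807 / 32 = 2519.55 m/pixel

2519.55 m/pixel


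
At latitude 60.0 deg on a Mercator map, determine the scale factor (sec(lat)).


SF = 1 / cos(60.0) = 1 / 0.5 = 2.0

2.0


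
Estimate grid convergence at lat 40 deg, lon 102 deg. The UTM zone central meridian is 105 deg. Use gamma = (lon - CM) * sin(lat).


gamma = (102 - 105) * sin(40) = -3 * 0.642788 = -1.928 degrees

-1.928 degrees


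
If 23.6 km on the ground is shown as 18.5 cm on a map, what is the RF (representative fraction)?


ground = 23.6 km = 2360000 cm; RF denominator = ground / map = 2360000 / 18.5 ≈ 127568; RF = 1:127568

1:127568


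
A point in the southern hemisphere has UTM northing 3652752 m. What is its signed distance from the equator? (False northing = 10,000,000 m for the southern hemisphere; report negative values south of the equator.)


For southern: actual = 3652752 - 10000000 = -6347248 m

-6347248 m


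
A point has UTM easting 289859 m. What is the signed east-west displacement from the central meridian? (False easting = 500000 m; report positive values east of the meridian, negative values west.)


displacement = 289859 - 500000 = -210141 m

-210141 m


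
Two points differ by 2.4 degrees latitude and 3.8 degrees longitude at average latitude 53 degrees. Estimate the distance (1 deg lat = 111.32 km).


dlat_km = 2.4 * 111.32 = 267.168
dlon_km = 3.8 * 111.32 * cos(53) ≈ 254.577
dist = sqrt(267.168^2 + 254.577^2) ≈ 369.0 km

369.0 km


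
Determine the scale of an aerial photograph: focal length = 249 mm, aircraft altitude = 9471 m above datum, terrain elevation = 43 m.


scale = f / (H - h) = 249 mm / 9428 m = 249 / 9428000 = 1:37863

1:37863


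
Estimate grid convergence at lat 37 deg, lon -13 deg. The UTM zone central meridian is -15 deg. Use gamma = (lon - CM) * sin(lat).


gamma = (-13 - -15) * sin(37) = 2 * 0.601815 = 1.204 degrees

1.204 degrees


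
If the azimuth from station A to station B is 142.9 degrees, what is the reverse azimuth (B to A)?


back azimuth = (142.9 + 180) mod 360 = 322.9 degrees

322.9 degrees


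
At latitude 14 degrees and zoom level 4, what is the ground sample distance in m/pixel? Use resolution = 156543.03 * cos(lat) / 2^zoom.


res = 156543.03 * cos(14) / 2^4 = 156543.03 * 0.97029573 / 16 = 9493.31 m/pixel

9493.31 m/pixel


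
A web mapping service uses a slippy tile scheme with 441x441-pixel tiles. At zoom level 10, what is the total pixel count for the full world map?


tiles per axis = 2^10 = 1024
total tiles = 1024^2 = 1048576
pixels per axis = 1024 * 441 = 451584
total pixels = 451584^2 = 203928109056

203928109056 pixels


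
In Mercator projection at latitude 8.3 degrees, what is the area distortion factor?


area_distortion = 1/cos^2(8.3) = 1.021

1.021


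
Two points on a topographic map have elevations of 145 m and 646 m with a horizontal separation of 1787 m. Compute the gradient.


gradient = (646 - 145) / 1787 = 501 / 1787 = 0.2804

0.2804


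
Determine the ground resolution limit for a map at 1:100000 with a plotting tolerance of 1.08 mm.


ground = 1.08 mm * 100000 / 1000 = 108.0 m

108.0 m


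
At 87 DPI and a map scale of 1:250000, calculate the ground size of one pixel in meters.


pixel_cm = 2.54 / 87 ≈ 0.029195 cm
ground = pixel_cm * 250000 / 100 = 2.54 * 250000 / (87 * 100) = 635000 / 8700 ≈ 72.99 m

72.99 m


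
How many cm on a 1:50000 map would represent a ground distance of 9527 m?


map_cm = 9527 * 100 / 50000 = 19.054 cm ≈ 19.05 cm

19.05 cm


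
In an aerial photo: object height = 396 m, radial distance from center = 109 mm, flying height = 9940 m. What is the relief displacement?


d = h * r / H = 396 * 109 / 9940 = 4.34 mm

4.34 mm


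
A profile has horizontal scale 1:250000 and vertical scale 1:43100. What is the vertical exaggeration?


VE = horizontal_scale / vertical_scale = 250000 / 43100 ≈ 5.8

5.8x


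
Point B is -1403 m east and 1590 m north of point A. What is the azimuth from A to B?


az = atan2(-1403, 1590) = -41.4 deg
adjusted to 0-360: 318.6 degrees

318.6 degrees


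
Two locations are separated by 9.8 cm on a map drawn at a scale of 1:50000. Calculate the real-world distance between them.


ground = 9.8 cm * 50000 / 100 = 4900.0 m = 4.9 km

4.9 km


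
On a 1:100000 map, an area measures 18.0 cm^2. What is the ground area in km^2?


ground_area = 18.0 * (100000/100)^2 = 18000000.0 m^2 = 18.0 km^2

18.0 km^2


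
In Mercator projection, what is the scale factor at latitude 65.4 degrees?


SF = 1 / cos(65.4) = 1 / 0.416281 = 2.402

2.402


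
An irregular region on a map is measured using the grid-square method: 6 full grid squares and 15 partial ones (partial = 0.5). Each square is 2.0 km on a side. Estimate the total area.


effective squares = 6 + 15 * 0.5 = 13.5
area = 13.5 * 4.0 = 54.0 km^2

54.0 km^2


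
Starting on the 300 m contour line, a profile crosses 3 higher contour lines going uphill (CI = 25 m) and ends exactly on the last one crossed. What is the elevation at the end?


elevation = 300 + 3 * 25 = 375 m

375 m


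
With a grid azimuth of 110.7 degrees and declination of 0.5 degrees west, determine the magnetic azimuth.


magnetic azimuth = grid azimuth - declination (east +ve)
mag_az = 110.7 - -0.5 = 111.2 degrees

111.2 degrees


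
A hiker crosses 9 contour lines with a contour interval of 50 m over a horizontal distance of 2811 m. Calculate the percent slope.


elevation change = 9 * 50 = 450 m
slope = 450 / 2811 * 100 = 16.0%

16.0%


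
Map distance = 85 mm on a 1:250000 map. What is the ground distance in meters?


ground = 85 mm * 250000 / 1000 = 21250.0 m

21250.0 m


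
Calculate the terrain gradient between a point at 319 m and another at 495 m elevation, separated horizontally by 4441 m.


gradient = (495 - 319) / 4441 = 176 / 4441 = 0.0396

0.0396


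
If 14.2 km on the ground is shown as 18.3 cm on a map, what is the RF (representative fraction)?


ground = 14.2 km = 1420000 cm; RF denominator = ground / map = 1420000 / 18.3 ≈ 77596; RF = 1:77596

1:77596


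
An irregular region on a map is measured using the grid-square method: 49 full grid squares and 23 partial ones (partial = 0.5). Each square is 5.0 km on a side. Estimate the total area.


effective squares = 49 + 23 * 0.5 = 60.5
area = 60.5 * 25.0 = 1512.5 km^2

1512.5 km^2


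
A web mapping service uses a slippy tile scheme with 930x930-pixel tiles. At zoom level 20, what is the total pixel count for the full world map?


tiles per axis = 2^20 = 1048576
total tiles = 1048576^2 = 1099511627776
pixels per axis = 1048576 * 930 = 975175680
total pixels = 975175680^2 = 950967606863462400

950967606863462400 pixels


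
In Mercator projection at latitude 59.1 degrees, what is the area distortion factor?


area_distortion = 1/cos^2(59.1) = 3.792

3.792


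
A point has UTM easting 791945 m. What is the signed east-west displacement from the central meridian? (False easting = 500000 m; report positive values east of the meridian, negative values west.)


displacement = 791945 - 500000 = 291945 m

291945 m


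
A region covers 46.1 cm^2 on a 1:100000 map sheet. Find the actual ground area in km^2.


ground_area = 46.1 * (100000/100)^2 = 46100000.0 m^2 = 46.1 km^2

46.1 km^2


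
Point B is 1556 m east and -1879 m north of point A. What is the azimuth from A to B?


az = atan2(1556, -1879) = 140.4 deg
adjusted to 0-360: 140.4 degrees

140.4 degrees


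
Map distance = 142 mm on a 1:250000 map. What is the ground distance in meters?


ground = 142 mm * 250000 / 1000 = 35500.0 m

35500.0 m


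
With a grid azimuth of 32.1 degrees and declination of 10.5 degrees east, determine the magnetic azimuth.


magnetic azimuth = grid azimuth - declination (east +ve)
mag_az = 32.1 - 10.5 = 21.6 degrees

21.6 degrees


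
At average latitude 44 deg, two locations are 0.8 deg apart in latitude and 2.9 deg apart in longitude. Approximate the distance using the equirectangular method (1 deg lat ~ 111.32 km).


dlat_km = 0.8 * 111.32 = 89.056
dlon_km = 2.9 * 111.32 * cos(44) ≈ 232.223
dist = sqrt(89.056^2 + 232.223^2) ≈ 248.7 km

248.7 km


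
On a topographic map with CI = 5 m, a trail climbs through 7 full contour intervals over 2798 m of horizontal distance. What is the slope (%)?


elevation change = 7 * 5 = 35 m
slope = 35 / 2798 * 100 = 1.3%

1.3%


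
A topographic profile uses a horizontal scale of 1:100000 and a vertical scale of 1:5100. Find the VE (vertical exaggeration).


VE = horizontal_scale / vertical_scale = 100000 / 5100 ≈ 19.6

19.6x


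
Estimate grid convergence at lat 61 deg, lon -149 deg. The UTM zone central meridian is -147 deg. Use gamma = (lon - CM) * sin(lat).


gamma = (-149 - -147) * sin(61) = -2 * 0.87462 = -1.749 degrees

-1.749 degrees


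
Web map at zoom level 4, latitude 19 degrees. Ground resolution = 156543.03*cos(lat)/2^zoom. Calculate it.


res = 156543.03 * cos(19) / 2^4 = 156543.03 * 0.94551858 / 16 = 9250.9 m/pixel

9250.9 m/pixel


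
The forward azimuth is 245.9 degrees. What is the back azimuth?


back azimuth = (245.9 + 180) mod 360 = 65.9 degrees

65.9 degrees


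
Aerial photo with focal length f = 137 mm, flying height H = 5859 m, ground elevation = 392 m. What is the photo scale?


scale = f / (H - h) = 137 mm / 5467 m = 137 / 5467000 = 1:39905

1:39905


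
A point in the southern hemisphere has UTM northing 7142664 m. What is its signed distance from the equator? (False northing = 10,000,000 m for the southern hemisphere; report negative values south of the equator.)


For southern: actual = 7142664 - 10000000 = -2857336 m

-2857336 m


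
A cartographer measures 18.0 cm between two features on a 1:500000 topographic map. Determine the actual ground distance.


ground = 18.0 cm * 500000 / 100 = 90000.0 m = 90.0 km

90.0 km


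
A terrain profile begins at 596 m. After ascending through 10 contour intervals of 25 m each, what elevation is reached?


elevation = 596 + 10 * 25 = 846 m

846 m


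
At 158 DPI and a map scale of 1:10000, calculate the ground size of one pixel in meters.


pixel_cm = 2.54 / 158 ≈ 0.016076 cm
ground = pixel_cm * 10000 / 100 = 2.54 * 10000 / (158 * 100) = 25400 / 15800 ≈ 1.61 m

1.61 m


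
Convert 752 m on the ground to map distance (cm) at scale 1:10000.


map_cm = 752 * 100 / 10000 = 7.52 cm

7.52 cm


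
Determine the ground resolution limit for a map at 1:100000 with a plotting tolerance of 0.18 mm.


ground = 0.18 mm * 100000 / 1000 = 18.0 m

18.0 m


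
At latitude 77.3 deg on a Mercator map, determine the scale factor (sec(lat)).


SF = 1 / cos(77.3) = 1 / 0.219846 = 4.549

4.549


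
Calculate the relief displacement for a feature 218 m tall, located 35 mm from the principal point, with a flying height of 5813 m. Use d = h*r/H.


d = h * r / H = 218 * 35 / 5813 = 1.31 mm

1.31 mm


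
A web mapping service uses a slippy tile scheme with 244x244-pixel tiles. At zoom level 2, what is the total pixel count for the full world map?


tiles per axis = 2^2 = 4
total tiles = 4^2 = 16
pixels per axis = 4 * 244 = 976
total pixels = 976^2 = 952576

952576 pixels


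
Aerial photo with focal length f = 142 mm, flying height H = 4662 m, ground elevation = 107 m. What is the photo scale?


scale = f / (H - h) = 142 mm / 4555 m = 142 / 4555000 = 1:32077

1:32077


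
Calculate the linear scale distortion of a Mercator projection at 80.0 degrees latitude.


SF = 1 / cos(80.0) = 1 / 0.173648 = 5.759

5.759


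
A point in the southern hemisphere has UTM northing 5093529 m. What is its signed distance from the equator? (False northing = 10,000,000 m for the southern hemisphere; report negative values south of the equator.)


For southern: actual = 5093529 - 10000000 = -4906471 m

-4906471 m


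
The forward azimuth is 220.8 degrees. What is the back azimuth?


back azimuth = (220.8 + 180) mod 360 = 40.8 degrees

40.8 degrees


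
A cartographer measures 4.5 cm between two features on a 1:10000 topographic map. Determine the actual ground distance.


ground = 4.5 cm * 10000 / 100 = 450.0 m

450.0 m


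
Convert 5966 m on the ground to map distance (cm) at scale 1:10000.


map_cm = 5966 * 100 / 10000 = 59.66 cm

59.66 cm


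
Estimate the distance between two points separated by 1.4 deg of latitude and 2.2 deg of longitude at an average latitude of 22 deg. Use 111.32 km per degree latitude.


dlat_km = 1.4 * 111.32 = 155.848
dlon_km = 2.2 * 111.32 * cos(22) ≈ 227.071
dist = sqrt(155.848^2 + 227.071^2) ≈ 275.4 km

275.4 km


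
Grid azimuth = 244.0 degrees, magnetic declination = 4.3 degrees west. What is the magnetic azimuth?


magnetic azimuth = grid azimuth - declination (east +ve)
mag_az = 244.0 - -4.3 = 248.3 degrees

248.3 degrees


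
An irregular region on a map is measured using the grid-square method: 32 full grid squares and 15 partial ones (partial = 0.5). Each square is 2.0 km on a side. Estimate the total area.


effective squares = 32 + 15 * 0.5 = 39.5
area = 39.5 * 4.0 = 158.0 km^2

158.0 km^2


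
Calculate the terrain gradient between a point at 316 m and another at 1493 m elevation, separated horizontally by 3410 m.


gradient = (1493 - 316) / 3410 = 1177 / 3410 = 0.3452

0.3452


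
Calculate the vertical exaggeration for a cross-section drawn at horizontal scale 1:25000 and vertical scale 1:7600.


VE = horizontal_scale / vertical_scale = 25000 / 7600 ≈ 3.3

3.3x


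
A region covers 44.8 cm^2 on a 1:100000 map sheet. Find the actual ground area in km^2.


ground_area = 44.8 * (100000/100)^2 = 44800000.0 m^2 = 44.8 km^2

44.8 km^2


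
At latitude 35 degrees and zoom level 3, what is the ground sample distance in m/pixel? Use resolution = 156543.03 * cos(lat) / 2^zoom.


res = 156543.03 * cos(35) / 2^3 = 156543.03 * 0.81915204 / 8 = 16029.07 m/pixel

16029.07 m/pixel


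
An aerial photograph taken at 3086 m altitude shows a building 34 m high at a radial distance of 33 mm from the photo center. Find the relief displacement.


d = h * r / H = 34 * 33 / 3086 = 0.36 mm

0.36 mm


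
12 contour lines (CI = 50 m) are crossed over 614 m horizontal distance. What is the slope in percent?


elevation change = 12 * 50 = 600 m
slope = 600 / 614 * 100 = 97.7%

97.7%


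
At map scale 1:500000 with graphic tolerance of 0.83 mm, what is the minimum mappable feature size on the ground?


ground = 0.83 mm * 500000 / 1000 = 415.0 m

415.0 m


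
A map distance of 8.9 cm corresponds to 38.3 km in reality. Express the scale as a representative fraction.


ground = 38.3 km = 3830000 cm; RF denominator = ground / map = 3830000 / 8.9 ≈ 430337; RF = 1:430337

1:430337


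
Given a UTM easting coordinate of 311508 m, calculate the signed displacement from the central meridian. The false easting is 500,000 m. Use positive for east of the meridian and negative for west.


displacement = 311508 - 500000 = -188492 m

-188492 m


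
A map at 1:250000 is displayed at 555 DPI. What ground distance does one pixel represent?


pixel_cm = 2.54 / 555 ≈ 0.004577 cm
ground = pixel_cm * 250000 / 100 = 2.54 * 250000 / (555 * 100) = 635000 / 55500 ≈ 11.44 m

11.44 m


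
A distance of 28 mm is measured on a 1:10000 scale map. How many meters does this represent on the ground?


ground = 28 mm * 10000 / 1000 = 280.0 m

280.0 m


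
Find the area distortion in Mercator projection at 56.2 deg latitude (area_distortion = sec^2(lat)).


area_distortion = 1/cos^2(56.2) = 3.231

3.231


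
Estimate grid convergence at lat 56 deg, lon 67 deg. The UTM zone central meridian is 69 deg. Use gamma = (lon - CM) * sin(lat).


gamma = (67 - 69) * sin(56) = -2 * 0.829038 = -1.658 degrees

-1.658 degrees


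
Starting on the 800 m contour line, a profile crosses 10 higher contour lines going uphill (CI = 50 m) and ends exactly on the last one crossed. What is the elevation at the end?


elevation = 800 + 10 * 50 = 1300 m

1300 m


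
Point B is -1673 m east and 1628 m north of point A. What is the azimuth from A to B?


az = atan2(-1673, 1628) = -45.8 deg
adjusted to 0-360: 314.2 degrees

314.2 degrees


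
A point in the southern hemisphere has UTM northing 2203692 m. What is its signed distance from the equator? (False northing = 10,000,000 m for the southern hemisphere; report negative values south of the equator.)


For southern: actual = 2203692 - 10000000 = -7796308 m

-7796308 m


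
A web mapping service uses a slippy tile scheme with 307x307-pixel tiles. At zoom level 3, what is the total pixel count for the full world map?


tiles per axis = 2^3 = 8
total tiles = 8^2 = 64
pixels per axis = 8 * 307 = 2456
total pixels = 2456^2 = 6031936

6031936 pixels


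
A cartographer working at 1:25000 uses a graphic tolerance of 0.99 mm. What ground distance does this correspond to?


ground = 0.99 mm * 25000 / 1000 = 24.75 m

24.75 m


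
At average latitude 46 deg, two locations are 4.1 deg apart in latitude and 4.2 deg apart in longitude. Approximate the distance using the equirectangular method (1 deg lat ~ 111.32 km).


dlat_km = 4.1 * 111.32 = 456.412
dlon_km = 4.2 * 111.32 * cos(46) ≈ 324.783
dist = sqrt(456.412^2 + 324.783^2) ≈ 560.2 km

560.2 km


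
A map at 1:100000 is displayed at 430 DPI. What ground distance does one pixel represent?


pixel_cm = 2.54 / 430 ≈ 0.005907 cm
ground = pixel_cm * 100000 / 100 = 2.54 * 100000 / (430 * 100) = 254000 / 43000 ≈ 5.91 m

5.91 m


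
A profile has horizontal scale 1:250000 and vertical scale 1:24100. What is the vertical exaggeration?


VE = horizontal_scale / vertical_scale = 250000 / 24100 ≈ 10.4

10.4x


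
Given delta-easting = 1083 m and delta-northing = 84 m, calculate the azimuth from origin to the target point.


az = atan2(1083, 84) = 85.6 deg
adjusted to 0-360: 85.6 degrees

85.6 degrees


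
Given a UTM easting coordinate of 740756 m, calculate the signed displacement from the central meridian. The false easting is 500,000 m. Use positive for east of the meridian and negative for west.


displacement = 740756 - 500000 = 240756 m

240756 m


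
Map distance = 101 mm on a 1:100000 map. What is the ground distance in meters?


ground = 101 mm * 100000 / 1000 = 10100.0 m

10100.0 m


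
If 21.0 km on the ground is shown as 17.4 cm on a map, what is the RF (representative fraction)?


ground = 21.0 km = 2100000 cm; RF denominator = ground / map = 2100000 / 17.4 ≈ 120690; RF = 1:120690

1:120690


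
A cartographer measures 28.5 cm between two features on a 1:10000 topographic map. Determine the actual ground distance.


ground = 28.5 cm * 10000 / 100 = 2850.0 m = 2.85 km

2.85 km


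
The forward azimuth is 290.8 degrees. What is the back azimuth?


back azimuth = (290.8 + 180) mod 360 = 110.8 degrees

110.8 degrees


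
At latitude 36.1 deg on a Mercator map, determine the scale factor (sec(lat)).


SF = 1 / cos(36.1) = 1 / 0.80799 = 1.238

1.238


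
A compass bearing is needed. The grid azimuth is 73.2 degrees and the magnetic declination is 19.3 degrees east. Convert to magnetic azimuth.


magnetic azimuth = grid azimuth - declination (east +ve)
mag_az = 73.2 - 19.3 = 53.9 degrees

53.9 degrees


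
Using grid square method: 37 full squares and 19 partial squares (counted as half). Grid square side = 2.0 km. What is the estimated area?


effective squares = 37 + 19 * 0.5 = 46.5
area = 46.5 * 4.0 = 186.0 km^2

186.0 km^2


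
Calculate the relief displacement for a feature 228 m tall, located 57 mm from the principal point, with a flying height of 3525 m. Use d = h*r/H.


d = h * r / H = 228 * 57 / 3525 = 3.69 mm

3.69 mm


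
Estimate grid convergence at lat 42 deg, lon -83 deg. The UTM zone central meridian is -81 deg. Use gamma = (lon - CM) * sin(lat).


gamma = (-83 - -81) * sin(42) = -2 * 0.669131 = -1.338 degrees

-1.338 degrees


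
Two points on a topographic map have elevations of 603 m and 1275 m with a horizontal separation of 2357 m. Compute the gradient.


gradient = (1275 - 603) / 2357 = 672 / 2357 = 0.2851

0.2851


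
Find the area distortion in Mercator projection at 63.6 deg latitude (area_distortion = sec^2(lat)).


area_distortion = 1/cos^2(63.6) = 5.058

5.058


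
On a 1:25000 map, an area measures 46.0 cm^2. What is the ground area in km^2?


ground_area = 46.0 * (25000/100)^2 = 2875000.0 m^2 = 2.875 km^2

2.875 km^2


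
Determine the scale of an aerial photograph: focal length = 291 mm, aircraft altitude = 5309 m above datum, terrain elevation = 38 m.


scale = f / (H - h) = 291 mm / 5271 m = 291 / 5271000 = 1:18113

1:18113


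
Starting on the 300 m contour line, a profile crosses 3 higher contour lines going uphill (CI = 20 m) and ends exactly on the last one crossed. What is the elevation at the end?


elevation = 300 + 3 * 20 = 360 m

360 m


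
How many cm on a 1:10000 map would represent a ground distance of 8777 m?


map_cm = 8777 * 100 / 10000 = 87.77 cm

87.77 cm


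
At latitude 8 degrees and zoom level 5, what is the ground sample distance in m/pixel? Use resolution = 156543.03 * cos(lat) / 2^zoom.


res = 156543.03 * cos(8) / 2^5 = 156543.03 * 0.99026807 / 32 = 4844.36 m/pixel

4844.36 m/pixel
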